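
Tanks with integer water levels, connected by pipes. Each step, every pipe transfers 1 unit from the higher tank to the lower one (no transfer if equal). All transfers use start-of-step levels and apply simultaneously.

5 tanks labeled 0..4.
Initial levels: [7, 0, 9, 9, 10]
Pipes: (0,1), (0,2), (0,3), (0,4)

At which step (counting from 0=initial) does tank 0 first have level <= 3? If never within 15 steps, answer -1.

Step 1: flows [0->1,2->0,3->0,4->0] -> levels [9 1 8 8 9]
Step 2: flows [0->1,0->2,0->3,0=4] -> levels [6 2 9 9 9]
Step 3: flows [0->1,2->0,3->0,4->0] -> levels [8 3 8 8 8]
Step 4: flows [0->1,0=2,0=3,0=4] -> levels [7 4 8 8 8]
Step 5: flows [0->1,2->0,3->0,4->0] -> levels [9 5 7 7 7]
Step 6: flows [0->1,0->2,0->3,0->4] -> levels [5 6 8 8 8]
Step 7: flows [1->0,2->0,3->0,4->0] -> levels [9 5 7 7 7]
  -> period-2 cycle (repeats step 5); tank 0 never drops to <=3
Tank 0 never reaches <=3 within 15 steps

Answer: -1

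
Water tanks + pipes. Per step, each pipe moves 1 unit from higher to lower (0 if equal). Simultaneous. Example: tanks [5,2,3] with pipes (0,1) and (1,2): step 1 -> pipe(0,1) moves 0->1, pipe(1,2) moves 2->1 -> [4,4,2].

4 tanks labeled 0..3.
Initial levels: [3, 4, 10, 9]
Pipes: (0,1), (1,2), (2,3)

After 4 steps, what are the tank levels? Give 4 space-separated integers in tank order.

Step 1: flows [1->0,2->1,2->3] -> levels [4 4 8 10]
Step 2: flows [0=1,2->1,3->2] -> levels [4 5 8 9]
Step 3: flows [1->0,2->1,3->2] -> levels [5 5 8 8]
Step 4: flows [0=1,2->1,2=3] -> levels [5 6 7 8]

Answer: 5 6 7 8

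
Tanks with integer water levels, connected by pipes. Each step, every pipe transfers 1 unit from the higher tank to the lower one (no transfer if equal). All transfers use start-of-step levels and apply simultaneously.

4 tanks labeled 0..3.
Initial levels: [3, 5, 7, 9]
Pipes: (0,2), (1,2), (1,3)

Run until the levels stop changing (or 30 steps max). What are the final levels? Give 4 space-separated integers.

Step 1: flows [2->0,2->1,3->1] -> levels [4 7 5 8]
Step 2: flows [2->0,1->2,3->1] -> levels [5 7 5 7]
Step 3: flows [0=2,1->2,1=3] -> levels [5 6 6 7]
Step 4: flows [2->0,1=2,3->1] -> levels [6 7 5 6]
Step 5: flows [0->2,1->2,1->3] -> levels [5 5 7 7]
Step 6: flows [2->0,2->1,3->1] -> levels [6 7 5 6]
  -> period-2 cycle: step 6 state = step 4 state; never stabilizes
  -> state at step 30: (30-4) mod 2 = 0, same as step 4 -> [6 7 5 6]

Answer: 6 7 5 6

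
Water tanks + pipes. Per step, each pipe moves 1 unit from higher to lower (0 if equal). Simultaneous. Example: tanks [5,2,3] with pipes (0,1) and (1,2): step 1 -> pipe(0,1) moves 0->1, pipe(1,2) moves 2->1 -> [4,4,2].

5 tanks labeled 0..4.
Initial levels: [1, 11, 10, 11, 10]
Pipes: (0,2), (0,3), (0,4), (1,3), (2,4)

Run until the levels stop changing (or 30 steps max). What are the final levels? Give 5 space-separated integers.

Step 1: flows [2->0,3->0,4->0,1=3,2=4] -> levels [4 11 9 10 9]
Step 2: flows [2->0,3->0,4->0,1->3,2=4] -> levels [7 10 8 10 8]
Step 3: flows [2->0,3->0,4->0,1=3,2=4] -> levels [10 10 7 9 7]
Step 4: flows [0->2,0->3,0->4,1->3,2=4] -> levels [7 9 8 11 8]
Step 5: flows [2->0,3->0,4->0,3->1,2=4] -> levels [10 10 7 9 7]
  -> period-2 cycle: step 5 state = step 3 state; never stabilizes
  -> state at step 30: (30-3) mod 2 = 1, same as step 4 -> [7 9 8 11 8]

Answer: 7 9 8 11 8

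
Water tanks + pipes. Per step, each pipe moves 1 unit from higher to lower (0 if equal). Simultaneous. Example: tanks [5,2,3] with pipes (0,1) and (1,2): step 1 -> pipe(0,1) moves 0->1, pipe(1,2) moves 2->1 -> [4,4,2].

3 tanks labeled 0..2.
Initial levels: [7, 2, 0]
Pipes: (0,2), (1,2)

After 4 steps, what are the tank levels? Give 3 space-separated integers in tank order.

Step 1: flows [0->2,1->2] -> levels [6 1 2]
Step 2: flows [0->2,2->1] -> levels [5 2 2]
Step 3: flows [0->2,1=2] -> levels [4 2 3]
Step 4: flows [0->2,2->1] -> levels [3 3 3]

Answer: 3 3 3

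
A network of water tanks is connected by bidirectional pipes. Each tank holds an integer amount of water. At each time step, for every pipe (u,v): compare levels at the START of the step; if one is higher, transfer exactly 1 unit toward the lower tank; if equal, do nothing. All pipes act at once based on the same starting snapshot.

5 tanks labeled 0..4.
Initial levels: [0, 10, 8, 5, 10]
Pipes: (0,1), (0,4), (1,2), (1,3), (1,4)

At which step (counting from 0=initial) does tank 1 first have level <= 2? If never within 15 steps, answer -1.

Step 1: flows [1->0,4->0,1->2,1->3,1=4] -> levels [2 7 9 6 9]
Step 2: flows [1->0,4->0,2->1,1->3,4->1] -> levels [4 7 8 7 7]
Step 3: flows [1->0,4->0,2->1,1=3,1=4] -> levels [6 7 7 7 6]
Step 4: flows [1->0,0=4,1=2,1=3,1->4] -> levels [7 5 7 7 7]
Step 5: flows [0->1,0=4,2->1,3->1,4->1] -> levels [6 9 6 6 6]
Step 6: flows [1->0,0=4,1->2,1->3,1->4] -> levels [7 5 7 7 7]
  -> period-2 cycle (repeats step 4); tank 1 never drops to <=2
Tank 1 never reaches <=2 within 15 steps

Answer: -1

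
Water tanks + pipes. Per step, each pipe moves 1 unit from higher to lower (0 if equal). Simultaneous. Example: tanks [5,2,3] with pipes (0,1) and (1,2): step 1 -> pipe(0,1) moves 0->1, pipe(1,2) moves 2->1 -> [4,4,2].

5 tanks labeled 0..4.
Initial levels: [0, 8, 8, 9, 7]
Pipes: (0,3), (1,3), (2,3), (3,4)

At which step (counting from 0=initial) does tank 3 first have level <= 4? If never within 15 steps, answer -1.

Step 1: flows [3->0,3->1,3->2,3->4] -> levels [1 9 9 5 8]
Step 2: flows [3->0,1->3,2->3,4->3] -> levels [2 8 8 7 7]
Step 3: flows [3->0,1->3,2->3,3=4] -> levels [3 7 7 8 7]
Step 4: flows [3->0,3->1,3->2,3->4] -> levels [4 8 8 4 8]
Tank 3 first reaches <=4 at step 4

Answer: 4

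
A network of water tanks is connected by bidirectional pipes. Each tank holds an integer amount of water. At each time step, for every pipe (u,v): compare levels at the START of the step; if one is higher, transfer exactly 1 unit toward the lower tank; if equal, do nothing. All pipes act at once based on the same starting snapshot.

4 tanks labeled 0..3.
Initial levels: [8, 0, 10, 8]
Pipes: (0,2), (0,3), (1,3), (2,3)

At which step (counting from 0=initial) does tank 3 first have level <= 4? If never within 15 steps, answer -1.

Answer: -1

Derivation:
Step 1: flows [2->0,0=3,3->1,2->3] -> levels [9 1 8 8]
Step 2: flows [0->2,0->3,3->1,2=3] -> levels [7 2 9 8]
Step 3: flows [2->0,3->0,3->1,2->3] -> levels [9 3 7 7]
Step 4: flows [0->2,0->3,3->1,2=3] -> levels [7 4 8 7]
Step 5: flows [2->0,0=3,3->1,2->3] -> levels [8 5 6 7]
Step 6: flows [0->2,0->3,3->1,3->2] -> levels [6 6 8 6]
Step 7: flows [2->0,0=3,1=3,2->3] -> levels [7 6 6 7]
Step 8: flows [0->2,0=3,3->1,3->2] -> levels [6 7 8 5]
Step 9: flows [2->0,0->3,1->3,2->3] -> levels [6 6 6 8]
Step 10: flows [0=2,3->0,3->1,3->2] -> levels [7 7 7 5]
Step 11: flows [0=2,0->3,1->3,2->3] -> levels [6 6 6 8]
  -> period-2 cycle (repeats step 9); tank 3 never drops to <=4
Tank 3 never reaches <=4 within 15 steps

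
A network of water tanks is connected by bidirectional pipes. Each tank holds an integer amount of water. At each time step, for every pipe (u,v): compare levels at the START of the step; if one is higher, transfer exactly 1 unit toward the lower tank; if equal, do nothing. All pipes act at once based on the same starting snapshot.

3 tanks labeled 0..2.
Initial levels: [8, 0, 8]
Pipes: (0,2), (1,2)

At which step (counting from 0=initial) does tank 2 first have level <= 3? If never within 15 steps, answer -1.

Step 1: flows [0=2,2->1] -> levels [8 1 7]
Step 2: flows [0->2,2->1] -> levels [7 2 7]
Step 3: flows [0=2,2->1] -> levels [7 3 6]
Step 4: flows [0->2,2->1] -> levels [6 4 6]
Step 5: flows [0=2,2->1] -> levels [6 5 5]
Step 6: flows [0->2,1=2] -> levels [5 5 6]
Step 7: flows [2->0,2->1] -> levels [6 6 4]
Step 8: flows [0->2,1->2] -> levels [5 5 6]
  -> period-2 cycle (repeats step 6); tank 2 never drops to <=3
Tank 2 never reaches <=3 within 15 steps

Answer: -1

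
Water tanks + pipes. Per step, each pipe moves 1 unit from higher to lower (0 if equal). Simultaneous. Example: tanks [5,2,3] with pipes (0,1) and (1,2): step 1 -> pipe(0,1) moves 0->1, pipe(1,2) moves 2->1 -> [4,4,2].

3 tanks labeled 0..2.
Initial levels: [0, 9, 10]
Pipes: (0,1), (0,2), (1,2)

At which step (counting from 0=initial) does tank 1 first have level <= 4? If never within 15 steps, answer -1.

Answer: -1

Derivation:
Step 1: flows [1->0,2->0,2->1] -> levels [2 9 8]
Step 2: flows [1->0,2->0,1->2] -> levels [4 7 8]
Step 3: flows [1->0,2->0,2->1] -> levels [6 7 6]
Step 4: flows [1->0,0=2,1->2] -> levels [7 5 7]
Step 5: flows [0->1,0=2,2->1] -> levels [6 7 6]
  -> period-2 cycle (repeats step 3); tank 1 never drops to <=4
Tank 1 never reaches <=4 within 15 steps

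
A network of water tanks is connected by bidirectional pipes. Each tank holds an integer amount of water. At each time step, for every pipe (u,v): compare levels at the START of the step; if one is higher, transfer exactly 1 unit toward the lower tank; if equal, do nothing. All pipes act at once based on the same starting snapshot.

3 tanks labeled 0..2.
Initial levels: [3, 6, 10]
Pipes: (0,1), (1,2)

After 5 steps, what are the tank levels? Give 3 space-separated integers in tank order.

Answer: 7 5 7

Derivation:
Step 1: flows [1->0,2->1] -> levels [4 6 9]
Step 2: flows [1->0,2->1] -> levels [5 6 8]
Step 3: flows [1->0,2->1] -> levels [6 6 7]
Step 4: flows [0=1,2->1] -> levels [6 7 6]
Step 5: flows [1->0,1->2] -> levels [7 5 7]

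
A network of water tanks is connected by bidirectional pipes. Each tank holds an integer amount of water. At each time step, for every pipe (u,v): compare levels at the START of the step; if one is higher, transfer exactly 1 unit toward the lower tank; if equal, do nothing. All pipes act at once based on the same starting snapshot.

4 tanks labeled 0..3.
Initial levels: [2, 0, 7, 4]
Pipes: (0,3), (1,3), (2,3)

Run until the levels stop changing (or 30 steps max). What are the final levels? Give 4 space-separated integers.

Answer: 3 3 3 4

Derivation:
Step 1: flows [3->0,3->1,2->3] -> levels [3 1 6 3]
Step 2: flows [0=3,3->1,2->3] -> levels [3 2 5 3]
Step 3: flows [0=3,3->1,2->3] -> levels [3 3 4 3]
Step 4: flows [0=3,1=3,2->3] -> levels [3 3 3 4]
Step 5: flows [3->0,3->1,3->2] -> levels [4 4 4 1]
Step 6: flows [0->3,1->3,2->3] -> levels [3 3 3 4]
  -> period-2 cycle: step 6 state = step 4 state; never stabilizes
  -> state at step 30: (30-4) mod 2 = 0, same as step 4 -> [3 3 3 4]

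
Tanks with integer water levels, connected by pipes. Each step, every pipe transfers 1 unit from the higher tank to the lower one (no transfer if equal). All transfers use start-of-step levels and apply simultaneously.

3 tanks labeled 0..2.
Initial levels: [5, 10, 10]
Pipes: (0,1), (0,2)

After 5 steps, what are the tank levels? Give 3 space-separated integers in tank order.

Answer: 7 9 9

Derivation:
Step 1: flows [1->0,2->0] -> levels [7 9 9]
Step 2: flows [1->0,2->0] -> levels [9 8 8]
Step 3: flows [0->1,0->2] -> levels [7 9 9]
  -> period-2 cycle: step 3 state = step 1 state
  -> state at step 5: (5-1) mod 2 = 0, same as step 1 -> [7 9 9]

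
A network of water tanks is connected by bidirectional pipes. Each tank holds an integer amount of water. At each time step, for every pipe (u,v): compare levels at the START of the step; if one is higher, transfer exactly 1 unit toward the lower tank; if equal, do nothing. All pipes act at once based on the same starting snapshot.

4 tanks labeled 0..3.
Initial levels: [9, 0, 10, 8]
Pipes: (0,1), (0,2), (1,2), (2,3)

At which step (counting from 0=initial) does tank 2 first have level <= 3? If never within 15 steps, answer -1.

Step 1: flows [0->1,2->0,2->1,2->3] -> levels [9 2 7 9]
Step 2: flows [0->1,0->2,2->1,3->2] -> levels [7 4 8 8]
Step 3: flows [0->1,2->0,2->1,2=3] -> levels [7 6 6 8]
Step 4: flows [0->1,0->2,1=2,3->2] -> levels [5 7 8 7]
Step 5: flows [1->0,2->0,2->1,2->3] -> levels [7 7 5 8]
Step 6: flows [0=1,0->2,1->2,3->2] -> levels [6 6 8 7]
Step 7: flows [0=1,2->0,2->1,2->3] -> levels [7 7 5 8]
  -> period-2 cycle (repeats step 5); tank 2 never drops to <=3
Tank 2 never reaches <=3 within 15 steps

Answer: -1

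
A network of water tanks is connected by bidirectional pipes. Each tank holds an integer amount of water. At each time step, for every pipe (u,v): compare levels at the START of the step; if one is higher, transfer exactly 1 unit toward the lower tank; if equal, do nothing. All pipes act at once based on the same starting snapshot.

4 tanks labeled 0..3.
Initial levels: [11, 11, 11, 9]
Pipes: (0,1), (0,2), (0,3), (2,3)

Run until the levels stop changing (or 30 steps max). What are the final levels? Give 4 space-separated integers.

Step 1: flows [0=1,0=2,0->3,2->3] -> levels [10 11 10 11]
Step 2: flows [1->0,0=2,3->0,3->2] -> levels [12 10 11 9]
Step 3: flows [0->1,0->2,0->3,2->3] -> levels [9 11 11 11]
Step 4: flows [1->0,2->0,3->0,2=3] -> levels [12 10 10 10]
Step 5: flows [0->1,0->2,0->3,2=3] -> levels [9 11 11 11]
  -> period-2 cycle: step 5 state = step 3 state; never stabilizes
  -> state at step 30: (30-3) mod 2 = 1, same as step 4 -> [12 10 10 10]

Answer: 12 10 10 10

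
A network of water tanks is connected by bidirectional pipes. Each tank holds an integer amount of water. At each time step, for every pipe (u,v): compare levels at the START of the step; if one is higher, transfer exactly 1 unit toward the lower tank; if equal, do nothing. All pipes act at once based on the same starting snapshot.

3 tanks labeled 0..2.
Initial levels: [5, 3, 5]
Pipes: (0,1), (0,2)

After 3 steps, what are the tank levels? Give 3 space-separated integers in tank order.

Answer: 3 5 5

Derivation:
Step 1: flows [0->1,0=2] -> levels [4 4 5]
Step 2: flows [0=1,2->0] -> levels [5 4 4]
Step 3: flows [0->1,0->2] -> levels [3 5 5]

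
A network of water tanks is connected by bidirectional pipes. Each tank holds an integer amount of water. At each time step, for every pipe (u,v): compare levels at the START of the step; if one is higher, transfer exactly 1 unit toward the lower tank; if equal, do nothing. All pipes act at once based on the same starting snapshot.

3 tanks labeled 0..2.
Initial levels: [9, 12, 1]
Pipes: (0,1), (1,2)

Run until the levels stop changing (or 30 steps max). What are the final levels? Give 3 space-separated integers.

Step 1: flows [1->0,1->2] -> levels [10 10 2]
Step 2: flows [0=1,1->2] -> levels [10 9 3]
Step 3: flows [0->1,1->2] -> levels [9 9 4]
Step 4: flows [0=1,1->2] -> levels [9 8 5]
Step 5: flows [0->1,1->2] -> levels [8 8 6]
Step 6: flows [0=1,1->2] -> levels [8 7 7]
Step 7: flows [0->1,1=2] -> levels [7 8 7]
Step 8: flows [1->0,1->2] -> levels [8 6 8]
Step 9: flows [0->1,2->1] -> levels [7 8 7]
  -> period-2 cycle: step 9 state = step 7 state; never stabilizes
  -> state at step 30: (30-7) mod 2 = 1, same as step 8 -> [8 6 8]

Answer: 8 6 8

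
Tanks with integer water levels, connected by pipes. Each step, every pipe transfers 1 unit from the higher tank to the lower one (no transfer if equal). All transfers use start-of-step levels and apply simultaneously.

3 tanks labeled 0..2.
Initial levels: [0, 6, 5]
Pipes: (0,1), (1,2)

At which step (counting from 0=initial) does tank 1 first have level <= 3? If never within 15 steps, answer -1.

Step 1: flows [1->0,1->2] -> levels [1 4 6]
Step 2: flows [1->0,2->1] -> levels [2 4 5]
Step 3: flows [1->0,2->1] -> levels [3 4 4]
Step 4: flows [1->0,1=2] -> levels [4 3 4]
Tank 1 first reaches <=3 at step 4

Answer: 4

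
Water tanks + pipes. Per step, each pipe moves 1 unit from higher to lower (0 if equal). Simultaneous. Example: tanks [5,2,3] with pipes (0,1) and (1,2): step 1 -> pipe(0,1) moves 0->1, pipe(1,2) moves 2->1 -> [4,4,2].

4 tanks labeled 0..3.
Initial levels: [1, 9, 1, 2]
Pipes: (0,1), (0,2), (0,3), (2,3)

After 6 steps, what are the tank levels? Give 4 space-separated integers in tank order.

Step 1: flows [1->0,0=2,3->0,3->2] -> levels [3 8 2 0]
Step 2: flows [1->0,0->2,0->3,2->3] -> levels [2 7 2 2]
Step 3: flows [1->0,0=2,0=3,2=3] -> levels [3 6 2 2]
Step 4: flows [1->0,0->2,0->3,2=3] -> levels [2 5 3 3]
Step 5: flows [1->0,2->0,3->0,2=3] -> levels [5 4 2 2]
Step 6: flows [0->1,0->2,0->3,2=3] -> levels [2 5 3 3]

Answer: 2 5 3 3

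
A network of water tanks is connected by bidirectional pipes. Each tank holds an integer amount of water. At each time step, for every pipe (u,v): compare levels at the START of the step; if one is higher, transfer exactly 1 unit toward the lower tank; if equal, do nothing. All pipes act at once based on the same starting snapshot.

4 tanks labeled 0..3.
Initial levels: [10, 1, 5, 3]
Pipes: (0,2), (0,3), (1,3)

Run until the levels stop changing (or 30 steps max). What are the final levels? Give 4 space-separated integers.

Step 1: flows [0->2,0->3,3->1] -> levels [8 2 6 3]
Step 2: flows [0->2,0->3,3->1] -> levels [6 3 7 3]
Step 3: flows [2->0,0->3,1=3] -> levels [6 3 6 4]
Step 4: flows [0=2,0->3,3->1] -> levels [5 4 6 4]
Step 5: flows [2->0,0->3,1=3] -> levels [5 4 5 5]
Step 6: flows [0=2,0=3,3->1] -> levels [5 5 5 4]
Step 7: flows [0=2,0->3,1->3] -> levels [4 4 5 6]
Step 8: flows [2->0,3->0,3->1] -> levels [6 5 4 4]
Step 9: flows [0->2,0->3,1->3] -> levels [4 4 5 6]
  -> period-2 cycle: step 9 state = step 7 state; never stabilizes
  -> state at step 30: (30-7) mod 2 = 1, same as step 8 -> [6 5 4 4]

Answer: 6 5 4 4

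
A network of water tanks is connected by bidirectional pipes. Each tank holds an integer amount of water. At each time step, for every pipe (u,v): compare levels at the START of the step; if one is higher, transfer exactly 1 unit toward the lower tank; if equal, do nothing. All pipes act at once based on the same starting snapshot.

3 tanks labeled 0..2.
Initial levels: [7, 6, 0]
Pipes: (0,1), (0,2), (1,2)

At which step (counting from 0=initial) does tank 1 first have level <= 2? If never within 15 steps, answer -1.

Step 1: flows [0->1,0->2,1->2] -> levels [5 6 2]
Step 2: flows [1->0,0->2,1->2] -> levels [5 4 4]
Step 3: flows [0->1,0->2,1=2] -> levels [3 5 5]
Step 4: flows [1->0,2->0,1=2] -> levels [5 4 4]
  -> period-2 cycle (repeats step 2); tank 1 never drops to <=2
Tank 1 never reaches <=2 within 15 steps

Answer: -1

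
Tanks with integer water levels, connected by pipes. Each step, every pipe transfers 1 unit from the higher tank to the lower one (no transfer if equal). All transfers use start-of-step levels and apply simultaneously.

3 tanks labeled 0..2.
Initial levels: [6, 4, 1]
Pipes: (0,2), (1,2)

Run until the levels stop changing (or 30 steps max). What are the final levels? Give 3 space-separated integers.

Answer: 3 3 5

Derivation:
Step 1: flows [0->2,1->2] -> levels [5 3 3]
Step 2: flows [0->2,1=2] -> levels [4 3 4]
Step 3: flows [0=2,2->1] -> levels [4 4 3]
Step 4: flows [0->2,1->2] -> levels [3 3 5]
Step 5: flows [2->0,2->1] -> levels [4 4 3]
  -> period-2 cycle: step 5 state = step 3 state; never stabilizes
  -> state at step 30: (30-3) mod 2 = 1, same as step 4 -> [3 3 5]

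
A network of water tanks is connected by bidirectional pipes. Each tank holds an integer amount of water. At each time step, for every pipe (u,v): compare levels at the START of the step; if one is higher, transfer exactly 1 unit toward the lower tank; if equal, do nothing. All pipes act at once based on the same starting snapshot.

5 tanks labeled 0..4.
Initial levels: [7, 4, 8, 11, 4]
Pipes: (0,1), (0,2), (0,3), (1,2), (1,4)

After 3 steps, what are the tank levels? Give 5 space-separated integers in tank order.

Answer: 7 7 6 8 6

Derivation:
Step 1: flows [0->1,2->0,3->0,2->1,1=4] -> levels [8 6 6 10 4]
Step 2: flows [0->1,0->2,3->0,1=2,1->4] -> levels [7 6 7 9 5]
Step 3: flows [0->1,0=2,3->0,2->1,1->4] -> levels [7 7 6 8 6]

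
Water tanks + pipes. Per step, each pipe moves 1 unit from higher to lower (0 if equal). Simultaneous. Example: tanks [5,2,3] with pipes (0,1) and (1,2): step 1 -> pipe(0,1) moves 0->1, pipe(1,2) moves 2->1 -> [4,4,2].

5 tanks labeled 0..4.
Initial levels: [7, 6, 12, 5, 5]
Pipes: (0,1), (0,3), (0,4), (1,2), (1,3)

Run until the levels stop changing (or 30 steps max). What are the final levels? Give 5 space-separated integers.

Answer: 8 8 7 6 6

Derivation:
Step 1: flows [0->1,0->3,0->4,2->1,1->3] -> levels [4 7 11 7 6]
Step 2: flows [1->0,3->0,4->0,2->1,1=3] -> levels [7 7 10 6 5]
Step 3: flows [0=1,0->3,0->4,2->1,1->3] -> levels [5 7 9 8 6]
Step 4: flows [1->0,3->0,4->0,2->1,3->1] -> levels [8 8 8 6 5]
Step 5: flows [0=1,0->3,0->4,1=2,1->3] -> levels [6 7 8 8 6]
Step 6: flows [1->0,3->0,0=4,2->1,3->1] -> levels [8 8 7 6 6]
Step 7: flows [0=1,0->3,0->4,1->2,1->3] -> levels [6 6 8 8 7]
Step 8: flows [0=1,3->0,4->0,2->1,3->1] -> levels [8 8 7 6 6]
  -> period-2 cycle: step 8 state = step 6 state; never stabilizes
  -> state at step 30: (30-6) mod 2 = 0, same as step 6 -> [8 8 7 6 6]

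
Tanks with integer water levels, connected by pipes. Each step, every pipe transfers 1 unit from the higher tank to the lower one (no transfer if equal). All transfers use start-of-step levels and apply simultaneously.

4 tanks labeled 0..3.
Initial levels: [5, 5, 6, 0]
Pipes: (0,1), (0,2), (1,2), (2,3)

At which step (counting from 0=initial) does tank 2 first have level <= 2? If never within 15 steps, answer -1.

Answer: 4

Derivation:
Step 1: flows [0=1,2->0,2->1,2->3] -> levels [6 6 3 1]
Step 2: flows [0=1,0->2,1->2,2->3] -> levels [5 5 4 2]
Step 3: flows [0=1,0->2,1->2,2->3] -> levels [4 4 5 3]
Step 4: flows [0=1,2->0,2->1,2->3] -> levels [5 5 2 4]
Tank 2 first reaches <=2 at step 4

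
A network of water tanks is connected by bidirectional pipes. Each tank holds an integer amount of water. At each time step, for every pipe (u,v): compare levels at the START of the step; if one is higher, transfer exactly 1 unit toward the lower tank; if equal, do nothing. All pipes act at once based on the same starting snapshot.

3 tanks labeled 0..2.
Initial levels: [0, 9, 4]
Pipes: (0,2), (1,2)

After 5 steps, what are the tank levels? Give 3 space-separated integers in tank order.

Step 1: flows [2->0,1->2] -> levels [1 8 4]
Step 2: flows [2->0,1->2] -> levels [2 7 4]
Step 3: flows [2->0,1->2] -> levels [3 6 4]
Step 4: flows [2->0,1->2] -> levels [4 5 4]
Step 5: flows [0=2,1->2] -> levels [4 4 5]

Answer: 4 4 5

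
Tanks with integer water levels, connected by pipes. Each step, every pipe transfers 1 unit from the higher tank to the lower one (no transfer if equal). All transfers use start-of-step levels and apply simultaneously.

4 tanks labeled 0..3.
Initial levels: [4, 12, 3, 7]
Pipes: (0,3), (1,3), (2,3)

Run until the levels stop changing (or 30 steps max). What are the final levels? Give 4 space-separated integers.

Step 1: flows [3->0,1->3,3->2] -> levels [5 11 4 6]
Step 2: flows [3->0,1->3,3->2] -> levels [6 10 5 5]
Step 3: flows [0->3,1->3,2=3] -> levels [5 9 5 7]
Step 4: flows [3->0,1->3,3->2] -> levels [6 8 6 6]
Step 5: flows [0=3,1->3,2=3] -> levels [6 7 6 7]
Step 6: flows [3->0,1=3,3->2] -> levels [7 7 7 5]
Step 7: flows [0->3,1->3,2->3] -> levels [6 6 6 8]
Step 8: flows [3->0,3->1,3->2] -> levels [7 7 7 5]
  -> period-2 cycle: step 8 state = step 6 state; never stabilizes
  -> state at step 30: (30-6) mod 2 = 0, same as step 6 -> [7 7 7 5]

Answer: 7 7 7 5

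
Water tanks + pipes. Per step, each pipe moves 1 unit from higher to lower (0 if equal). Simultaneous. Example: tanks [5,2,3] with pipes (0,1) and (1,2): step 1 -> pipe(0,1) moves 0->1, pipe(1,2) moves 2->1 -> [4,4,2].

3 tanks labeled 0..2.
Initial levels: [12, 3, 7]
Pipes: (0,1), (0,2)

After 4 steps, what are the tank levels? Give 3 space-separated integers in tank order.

Step 1: flows [0->1,0->2] -> levels [10 4 8]
Step 2: flows [0->1,0->2] -> levels [8 5 9]
Step 3: flows [0->1,2->0] -> levels [8 6 8]
Step 4: flows [0->1,0=2] -> levels [7 7 8]

Answer: 7 7 8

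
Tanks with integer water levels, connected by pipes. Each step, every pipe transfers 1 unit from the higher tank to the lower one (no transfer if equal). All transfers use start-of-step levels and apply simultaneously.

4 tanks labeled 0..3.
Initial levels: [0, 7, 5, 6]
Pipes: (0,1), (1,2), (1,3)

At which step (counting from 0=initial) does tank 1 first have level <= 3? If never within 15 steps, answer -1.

Answer: 6

Derivation:
Step 1: flows [1->0,1->2,1->3] -> levels [1 4 6 7]
Step 2: flows [1->0,2->1,3->1] -> levels [2 5 5 6]
Step 3: flows [1->0,1=2,3->1] -> levels [3 5 5 5]
Step 4: flows [1->0,1=2,1=3] -> levels [4 4 5 5]
Step 5: flows [0=1,2->1,3->1] -> levels [4 6 4 4]
Step 6: flows [1->0,1->2,1->3] -> levels [5 3 5 5]
Tank 1 first reaches <=3 at step 6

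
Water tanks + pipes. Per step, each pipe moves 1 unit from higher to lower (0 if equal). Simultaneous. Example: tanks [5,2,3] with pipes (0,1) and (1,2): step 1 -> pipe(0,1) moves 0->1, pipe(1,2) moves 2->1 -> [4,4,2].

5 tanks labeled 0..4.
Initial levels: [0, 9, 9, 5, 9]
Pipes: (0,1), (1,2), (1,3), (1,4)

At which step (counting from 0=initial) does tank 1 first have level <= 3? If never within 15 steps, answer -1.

Answer: -1

Derivation:
Step 1: flows [1->0,1=2,1->3,1=4] -> levels [1 7 9 6 9]
Step 2: flows [1->0,2->1,1->3,4->1] -> levels [2 7 8 7 8]
Step 3: flows [1->0,2->1,1=3,4->1] -> levels [3 8 7 7 7]
Step 4: flows [1->0,1->2,1->3,1->4] -> levels [4 4 8 8 8]
Step 5: flows [0=1,2->1,3->1,4->1] -> levels [4 7 7 7 7]
Step 6: flows [1->0,1=2,1=3,1=4] -> levels [5 6 7 7 7]
Step 7: flows [1->0,2->1,3->1,4->1] -> levels [6 8 6 6 6]
Step 8: flows [1->0,1->2,1->3,1->4] -> levels [7 4 7 7 7]
Step 9: flows [0->1,2->1,3->1,4->1] -> levels [6 8 6 6 6]
  -> period-2 cycle (repeats step 7); tank 1 never drops to <=3
Tank 1 never reaches <=3 within 15 steps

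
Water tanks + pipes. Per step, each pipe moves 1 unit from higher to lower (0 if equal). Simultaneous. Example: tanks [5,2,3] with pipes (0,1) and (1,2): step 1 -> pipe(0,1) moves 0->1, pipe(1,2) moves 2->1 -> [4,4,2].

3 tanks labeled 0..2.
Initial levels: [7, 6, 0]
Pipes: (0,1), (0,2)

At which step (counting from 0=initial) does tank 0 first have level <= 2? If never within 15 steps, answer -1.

Answer: -1

Derivation:
Step 1: flows [0->1,0->2] -> levels [5 7 1]
Step 2: flows [1->0,0->2] -> levels [5 6 2]
Step 3: flows [1->0,0->2] -> levels [5 5 3]
Step 4: flows [0=1,0->2] -> levels [4 5 4]
Step 5: flows [1->0,0=2] -> levels [5 4 4]
Step 6: flows [0->1,0->2] -> levels [3 5 5]
Step 7: flows [1->0,2->0] -> levels [5 4 4]
  -> period-2 cycle (repeats step 5); tank 0 never drops to <=2
Tank 0 never reaches <=2 within 15 steps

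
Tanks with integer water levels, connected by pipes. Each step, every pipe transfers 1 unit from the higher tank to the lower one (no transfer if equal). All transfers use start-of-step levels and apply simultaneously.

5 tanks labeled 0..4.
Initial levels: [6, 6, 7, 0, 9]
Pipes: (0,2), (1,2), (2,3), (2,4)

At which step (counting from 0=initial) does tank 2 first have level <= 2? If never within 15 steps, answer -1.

Step 1: flows [2->0,2->1,2->3,4->2] -> levels [7 7 5 1 8]
Step 2: flows [0->2,1->2,2->3,4->2] -> levels [6 6 7 2 7]
Step 3: flows [2->0,2->1,2->3,2=4] -> levels [7 7 4 3 7]
Step 4: flows [0->2,1->2,2->3,4->2] -> levels [6 6 6 4 6]
Step 5: flows [0=2,1=2,2->3,2=4] -> levels [6 6 5 5 6]
Step 6: flows [0->2,1->2,2=3,4->2] -> levels [5 5 8 5 5]
Step 7: flows [2->0,2->1,2->3,2->4] -> levels [6 6 4 6 6]
Step 8: flows [0->2,1->2,3->2,4->2] -> levels [5 5 8 5 5]
  -> period-2 cycle (repeats step 6); tank 2 never drops to <=2
Tank 2 never reaches <=2 within 15 steps

Answer: -1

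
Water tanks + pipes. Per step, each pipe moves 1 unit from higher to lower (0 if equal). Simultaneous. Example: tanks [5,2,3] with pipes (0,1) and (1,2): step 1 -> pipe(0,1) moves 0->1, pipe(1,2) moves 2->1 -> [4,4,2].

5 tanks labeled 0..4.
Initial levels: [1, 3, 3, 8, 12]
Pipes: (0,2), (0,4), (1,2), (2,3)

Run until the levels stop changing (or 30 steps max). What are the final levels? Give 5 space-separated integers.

Step 1: flows [2->0,4->0,1=2,3->2] -> levels [3 3 3 7 11]
Step 2: flows [0=2,4->0,1=2,3->2] -> levels [4 3 4 6 10]
Step 3: flows [0=2,4->0,2->1,3->2] -> levels [5 4 4 5 9]
Step 4: flows [0->2,4->0,1=2,3->2] -> levels [5 4 6 4 8]
Step 5: flows [2->0,4->0,2->1,2->3] -> levels [7 5 3 5 7]
Step 6: flows [0->2,0=4,1->2,3->2] -> levels [6 4 6 4 7]
Step 7: flows [0=2,4->0,2->1,2->3] -> levels [7 5 4 5 6]
Step 8: flows [0->2,0->4,1->2,3->2] -> levels [5 4 7 4 7]
Step 9: flows [2->0,4->0,2->1,2->3] -> levels [7 5 4 5 6]
  -> period-2 cycle: step 9 state = step 7 state; never stabilizes
  -> state at step 30: (30-7) mod 2 = 1, same as step 8 -> [5 4 7 4 7]

Answer: 5 4 7 4 7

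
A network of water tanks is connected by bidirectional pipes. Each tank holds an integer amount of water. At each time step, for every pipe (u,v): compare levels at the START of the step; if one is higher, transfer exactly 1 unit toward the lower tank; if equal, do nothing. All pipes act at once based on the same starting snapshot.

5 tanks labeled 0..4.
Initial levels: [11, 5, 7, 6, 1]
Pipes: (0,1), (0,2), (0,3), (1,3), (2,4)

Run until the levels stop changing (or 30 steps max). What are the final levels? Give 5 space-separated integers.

Answer: 5 7 6 7 5

Derivation:
Step 1: flows [0->1,0->2,0->3,3->1,2->4] -> levels [8 7 7 6 2]
Step 2: flows [0->1,0->2,0->3,1->3,2->4] -> levels [5 7 7 8 3]
Step 3: flows [1->0,2->0,3->0,3->1,2->4] -> levels [8 7 5 6 4]
Step 4: flows [0->1,0->2,0->3,1->3,2->4] -> levels [5 7 5 8 5]
Step 5: flows [1->0,0=2,3->0,3->1,2=4] -> levels [7 7 5 6 5]
Step 6: flows [0=1,0->2,0->3,1->3,2=4] -> levels [5 6 6 8 5]
Step 7: flows [1->0,2->0,3->0,3->1,2->4] -> levels [8 6 4 6 6]
Step 8: flows [0->1,0->2,0->3,1=3,4->2] -> levels [5 7 6 7 5]
Step 9: flows [1->0,2->0,3->0,1=3,2->4] -> levels [8 6 4 6 6]
  -> period-2 cycle: step 9 state = step 7 state; never stabilizes
  -> state at step 30: (30-7) mod 2 = 1, same as step 8 -> [5 7 6 7 5]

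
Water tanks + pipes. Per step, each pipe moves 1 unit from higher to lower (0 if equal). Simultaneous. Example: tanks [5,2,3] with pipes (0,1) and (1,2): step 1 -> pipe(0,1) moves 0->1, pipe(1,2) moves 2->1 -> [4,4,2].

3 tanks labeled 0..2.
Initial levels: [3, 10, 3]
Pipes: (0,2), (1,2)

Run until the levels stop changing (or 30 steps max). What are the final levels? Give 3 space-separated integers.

Step 1: flows [0=2,1->2] -> levels [3 9 4]
Step 2: flows [2->0,1->2] -> levels [4 8 4]
Step 3: flows [0=2,1->2] -> levels [4 7 5]
Step 4: flows [2->0,1->2] -> levels [5 6 5]
Step 5: flows [0=2,1->2] -> levels [5 5 6]
Step 6: flows [2->0,2->1] -> levels [6 6 4]
Step 7: flows [0->2,1->2] -> levels [5 5 6]
  -> period-2 cycle: step 7 state = step 5 state; never stabilizes
  -> state at step 30: (30-5) mod 2 = 1, same as step 6 -> [6 6 4]

Answer: 6 6 4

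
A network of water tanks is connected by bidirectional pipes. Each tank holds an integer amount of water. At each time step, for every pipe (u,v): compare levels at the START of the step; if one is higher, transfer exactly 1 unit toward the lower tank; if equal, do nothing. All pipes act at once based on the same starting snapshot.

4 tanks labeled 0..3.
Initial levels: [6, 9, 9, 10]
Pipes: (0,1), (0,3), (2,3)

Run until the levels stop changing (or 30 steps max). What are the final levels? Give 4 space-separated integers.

Answer: 7 9 8 10

Derivation:
Step 1: flows [1->0,3->0,3->2] -> levels [8 8 10 8]
Step 2: flows [0=1,0=3,2->3] -> levels [8 8 9 9]
Step 3: flows [0=1,3->0,2=3] -> levels [9 8 9 8]
Step 4: flows [0->1,0->3,2->3] -> levels [7 9 8 10]
Step 5: flows [1->0,3->0,3->2] -> levels [9 8 9 8]
  -> period-2 cycle: step 5 state = step 3 state; never stabilizes
  -> state at step 30: (30-3) mod 2 = 1, same as step 4 -> [7 9 8 10]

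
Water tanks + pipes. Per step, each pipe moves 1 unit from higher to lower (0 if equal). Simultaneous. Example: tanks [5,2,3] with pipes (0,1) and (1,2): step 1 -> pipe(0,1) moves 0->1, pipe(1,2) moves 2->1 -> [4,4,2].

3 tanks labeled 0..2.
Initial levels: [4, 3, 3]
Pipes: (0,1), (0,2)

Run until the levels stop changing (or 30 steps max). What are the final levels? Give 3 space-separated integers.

Answer: 4 3 3

Derivation:
Step 1: flows [0->1,0->2] -> levels [2 4 4]
Step 2: flows [1->0,2->0] -> levels [4 3 3]
  -> period-2 cycle: step 2 state = step 0 state; never stabilizes
  -> state at step 30: (30-0) mod 2 = 0, same as step 0 -> [4 3 3]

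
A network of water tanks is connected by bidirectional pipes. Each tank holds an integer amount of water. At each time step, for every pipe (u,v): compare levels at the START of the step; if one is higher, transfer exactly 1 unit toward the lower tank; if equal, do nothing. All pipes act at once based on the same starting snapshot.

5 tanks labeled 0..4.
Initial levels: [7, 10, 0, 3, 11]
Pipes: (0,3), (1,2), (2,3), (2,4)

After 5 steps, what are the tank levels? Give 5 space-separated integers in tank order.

Step 1: flows [0->3,1->2,3->2,4->2] -> levels [6 9 3 3 10]
Step 2: flows [0->3,1->2,2=3,4->2] -> levels [5 8 5 4 9]
Step 3: flows [0->3,1->2,2->3,4->2] -> levels [4 7 6 6 8]
Step 4: flows [3->0,1->2,2=3,4->2] -> levels [5 6 8 5 7]
Step 5: flows [0=3,2->1,2->3,2->4] -> levels [5 7 5 6 8]

Answer: 5 7 5 6 8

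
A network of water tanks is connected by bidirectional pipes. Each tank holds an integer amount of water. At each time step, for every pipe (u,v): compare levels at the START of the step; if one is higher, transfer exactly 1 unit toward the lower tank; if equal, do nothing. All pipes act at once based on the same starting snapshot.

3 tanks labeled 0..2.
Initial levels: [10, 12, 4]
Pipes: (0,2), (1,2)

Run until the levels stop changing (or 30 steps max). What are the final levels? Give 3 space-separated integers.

Answer: 9 9 8

Derivation:
Step 1: flows [0->2,1->2] -> levels [9 11 6]
Step 2: flows [0->2,1->2] -> levels [8 10 8]
Step 3: flows [0=2,1->2] -> levels [8 9 9]
Step 4: flows [2->0,1=2] -> levels [9 9 8]
Step 5: flows [0->2,1->2] -> levels [8 8 10]
Step 6: flows [2->0,2->1] -> levels [9 9 8]
  -> period-2 cycle: step 6 state = step 4 state; never stabilizes
  -> state at step 30: (30-4) mod 2 = 0, same as step 4 -> [9 9 8]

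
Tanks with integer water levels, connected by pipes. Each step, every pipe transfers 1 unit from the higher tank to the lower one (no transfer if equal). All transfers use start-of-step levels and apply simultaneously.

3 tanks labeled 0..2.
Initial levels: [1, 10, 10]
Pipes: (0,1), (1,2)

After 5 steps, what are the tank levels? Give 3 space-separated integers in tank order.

Step 1: flows [1->0,1=2] -> levels [2 9 10]
Step 2: flows [1->0,2->1] -> levels [3 9 9]
Step 3: flows [1->0,1=2] -> levels [4 8 9]
Step 4: flows [1->0,2->1] -> levels [5 8 8]
Step 5: flows [1->0,1=2] -> levels [6 7 8]

Answer: 6 7 8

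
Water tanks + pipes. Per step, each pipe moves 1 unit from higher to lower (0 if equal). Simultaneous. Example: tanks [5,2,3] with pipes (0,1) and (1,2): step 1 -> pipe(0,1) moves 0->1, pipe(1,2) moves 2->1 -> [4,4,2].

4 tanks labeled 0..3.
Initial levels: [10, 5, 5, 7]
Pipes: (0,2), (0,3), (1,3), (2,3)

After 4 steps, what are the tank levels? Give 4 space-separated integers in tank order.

Step 1: flows [0->2,0->3,3->1,3->2] -> levels [8 6 7 6]
Step 2: flows [0->2,0->3,1=3,2->3] -> levels [6 6 7 8]
Step 3: flows [2->0,3->0,3->1,3->2] -> levels [8 7 7 5]
Step 4: flows [0->2,0->3,1->3,2->3] -> levels [6 6 7 8]

Answer: 6 6 7 8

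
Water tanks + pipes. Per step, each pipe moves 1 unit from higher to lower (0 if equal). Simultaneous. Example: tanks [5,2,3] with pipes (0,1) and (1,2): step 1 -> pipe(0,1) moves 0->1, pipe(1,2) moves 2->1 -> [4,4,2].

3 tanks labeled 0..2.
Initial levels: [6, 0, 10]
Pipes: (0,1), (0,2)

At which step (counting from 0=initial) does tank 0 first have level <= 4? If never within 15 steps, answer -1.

Answer: 7

Derivation:
Step 1: flows [0->1,2->0] -> levels [6 1 9]
Step 2: flows [0->1,2->0] -> levels [6 2 8]
Step 3: flows [0->1,2->0] -> levels [6 3 7]
Step 4: flows [0->1,2->0] -> levels [6 4 6]
Step 5: flows [0->1,0=2] -> levels [5 5 6]
Step 6: flows [0=1,2->0] -> levels [6 5 5]
Step 7: flows [0->1,0->2] -> levels [4 6 6]
Tank 0 first reaches <=4 at step 7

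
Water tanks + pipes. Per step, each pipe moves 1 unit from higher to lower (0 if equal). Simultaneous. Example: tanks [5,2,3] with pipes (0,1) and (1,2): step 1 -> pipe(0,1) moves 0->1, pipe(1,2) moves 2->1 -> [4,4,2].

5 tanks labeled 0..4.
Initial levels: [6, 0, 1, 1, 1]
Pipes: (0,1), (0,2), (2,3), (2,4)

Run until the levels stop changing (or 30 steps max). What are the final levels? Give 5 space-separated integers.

Answer: 3 1 1 2 2

Derivation:
Step 1: flows [0->1,0->2,2=3,2=4] -> levels [4 1 2 1 1]
Step 2: flows [0->1,0->2,2->3,2->4] -> levels [2 2 1 2 2]
Step 3: flows [0=1,0->2,3->2,4->2] -> levels [1 2 4 1 1]
Step 4: flows [1->0,2->0,2->3,2->4] -> levels [3 1 1 2 2]
Step 5: flows [0->1,0->2,3->2,4->2] -> levels [1 2 4 1 1]
  -> period-2 cycle: step 5 state = step 3 state; never stabilizes
  -> state at step 30: (30-3) mod 2 = 1, same as step 4 -> [3 1 1 2 2]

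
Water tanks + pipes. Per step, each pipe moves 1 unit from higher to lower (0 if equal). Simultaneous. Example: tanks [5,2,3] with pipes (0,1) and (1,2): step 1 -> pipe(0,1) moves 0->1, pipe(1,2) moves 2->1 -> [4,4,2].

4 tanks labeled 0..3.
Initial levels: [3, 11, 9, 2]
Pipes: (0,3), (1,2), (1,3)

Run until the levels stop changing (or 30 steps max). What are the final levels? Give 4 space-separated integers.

Step 1: flows [0->3,1->2,1->3] -> levels [2 9 10 4]
Step 2: flows [3->0,2->1,1->3] -> levels [3 9 9 4]
Step 3: flows [3->0,1=2,1->3] -> levels [4 8 9 4]
Step 4: flows [0=3,2->1,1->3] -> levels [4 8 8 5]
Step 5: flows [3->0,1=2,1->3] -> levels [5 7 8 5]
Step 6: flows [0=3,2->1,1->3] -> levels [5 7 7 6]
Step 7: flows [3->0,1=2,1->3] -> levels [6 6 7 6]
Step 8: flows [0=3,2->1,1=3] -> levels [6 7 6 6]
Step 9: flows [0=3,1->2,1->3] -> levels [6 5 7 7]
Step 10: flows [3->0,2->1,3->1] -> levels [7 7 6 5]
Step 11: flows [0->3,1->2,1->3] -> levels [6 5 7 7]
  -> period-2 cycle: step 11 state = step 9 state; never stabilizes
  -> state at step 30: (30-9) mod 2 = 1, same as step 10 -> [7 7 6 5]

Answer: 7 7 6 5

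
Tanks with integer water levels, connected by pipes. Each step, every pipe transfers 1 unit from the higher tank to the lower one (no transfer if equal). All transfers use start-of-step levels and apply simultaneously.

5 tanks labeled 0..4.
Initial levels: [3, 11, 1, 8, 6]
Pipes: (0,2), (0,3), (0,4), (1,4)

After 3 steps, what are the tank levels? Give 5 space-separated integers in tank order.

Step 1: flows [0->2,3->0,4->0,1->4] -> levels [4 10 2 7 6]
Step 2: flows [0->2,3->0,4->0,1->4] -> levels [5 9 3 6 6]
Step 3: flows [0->2,3->0,4->0,1->4] -> levels [6 8 4 5 6]

Answer: 6 8 4 5 6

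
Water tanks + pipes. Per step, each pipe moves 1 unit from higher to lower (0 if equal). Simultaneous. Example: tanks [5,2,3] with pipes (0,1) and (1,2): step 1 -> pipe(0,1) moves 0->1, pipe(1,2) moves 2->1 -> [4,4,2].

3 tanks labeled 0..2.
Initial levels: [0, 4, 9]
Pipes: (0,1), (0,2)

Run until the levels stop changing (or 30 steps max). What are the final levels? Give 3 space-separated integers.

Answer: 3 5 5

Derivation:
Step 1: flows [1->0,2->0] -> levels [2 3 8]
Step 2: flows [1->0,2->0] -> levels [4 2 7]
Step 3: flows [0->1,2->0] -> levels [4 3 6]
Step 4: flows [0->1,2->0] -> levels [4 4 5]
Step 5: flows [0=1,2->0] -> levels [5 4 4]
Step 6: flows [0->1,0->2] -> levels [3 5 5]
Step 7: flows [1->0,2->0] -> levels [5 4 4]
  -> period-2 cycle: step 7 state = step 5 state; never stabilizes
  -> state at step 30: (30-5) mod 2 = 1, same as step 6 -> [3 5 5]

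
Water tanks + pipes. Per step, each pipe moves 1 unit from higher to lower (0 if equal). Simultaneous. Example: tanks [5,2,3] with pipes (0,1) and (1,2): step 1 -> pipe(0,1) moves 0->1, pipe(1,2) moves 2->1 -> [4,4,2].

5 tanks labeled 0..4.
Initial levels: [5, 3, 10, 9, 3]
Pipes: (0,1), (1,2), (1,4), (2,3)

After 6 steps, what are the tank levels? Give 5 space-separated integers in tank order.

Step 1: flows [0->1,2->1,1=4,2->3] -> levels [4 5 8 10 3]
Step 2: flows [1->0,2->1,1->4,3->2] -> levels [5 4 8 9 4]
Step 3: flows [0->1,2->1,1=4,3->2] -> levels [4 6 8 8 4]
Step 4: flows [1->0,2->1,1->4,2=3] -> levels [5 5 7 8 5]
Step 5: flows [0=1,2->1,1=4,3->2] -> levels [5 6 7 7 5]
Step 6: flows [1->0,2->1,1->4,2=3] -> levels [6 5 6 7 6]

Answer: 6 5 6 7 6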